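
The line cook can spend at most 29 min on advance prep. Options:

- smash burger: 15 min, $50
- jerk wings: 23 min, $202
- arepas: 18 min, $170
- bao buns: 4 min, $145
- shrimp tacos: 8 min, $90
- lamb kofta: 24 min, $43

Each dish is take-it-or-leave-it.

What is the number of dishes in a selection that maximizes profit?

The maximum profit within 29 min is 347.
One optimal bundle: jerk wings + bao buns (27 min).
Every optimal selection uses 2 dishes.

2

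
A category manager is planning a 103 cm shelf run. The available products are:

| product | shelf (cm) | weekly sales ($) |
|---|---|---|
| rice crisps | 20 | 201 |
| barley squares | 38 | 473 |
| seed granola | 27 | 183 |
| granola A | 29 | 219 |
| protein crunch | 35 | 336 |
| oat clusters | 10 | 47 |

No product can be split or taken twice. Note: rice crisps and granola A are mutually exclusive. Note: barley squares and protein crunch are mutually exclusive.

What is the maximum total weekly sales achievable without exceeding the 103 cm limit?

Density check — barley squares 12.45, rice crisps 10.05, protein crunch 9.60, granola A 7.55 are the best per cm.
Rice crisps + barley squares + seed granola + oat clusters uses 95 of the 103 cm and totals 904.
Nothing else feasible within 103 cm beats 904.

904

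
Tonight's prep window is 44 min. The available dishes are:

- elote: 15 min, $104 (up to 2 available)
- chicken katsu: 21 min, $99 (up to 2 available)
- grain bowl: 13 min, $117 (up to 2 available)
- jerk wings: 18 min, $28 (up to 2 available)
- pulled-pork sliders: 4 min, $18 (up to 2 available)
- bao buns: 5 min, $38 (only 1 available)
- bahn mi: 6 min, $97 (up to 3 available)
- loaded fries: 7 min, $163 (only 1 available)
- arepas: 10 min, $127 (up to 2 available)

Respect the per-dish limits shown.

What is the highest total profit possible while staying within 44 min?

A density-first pass picks pulled-pork sliders + bao buns + 3×bahn mi + loaded fries + arepas — 637 at 44 min.
Dropping pulled-pork sliders and bahn mi frees 10 min; slotting in arepas (10 min) lifts the total to 649 at 44 min.
Nothing else within 44 min beats 649.

649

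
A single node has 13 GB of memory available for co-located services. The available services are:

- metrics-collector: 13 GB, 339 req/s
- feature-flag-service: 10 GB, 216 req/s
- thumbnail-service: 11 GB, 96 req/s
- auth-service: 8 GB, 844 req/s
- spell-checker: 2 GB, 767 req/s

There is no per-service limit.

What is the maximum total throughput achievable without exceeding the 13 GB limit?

4602

The ratio ordering already packs tightly: 6×spell-checker, 12 GB, 4602.
Nothing else within 13 GB beats 4602.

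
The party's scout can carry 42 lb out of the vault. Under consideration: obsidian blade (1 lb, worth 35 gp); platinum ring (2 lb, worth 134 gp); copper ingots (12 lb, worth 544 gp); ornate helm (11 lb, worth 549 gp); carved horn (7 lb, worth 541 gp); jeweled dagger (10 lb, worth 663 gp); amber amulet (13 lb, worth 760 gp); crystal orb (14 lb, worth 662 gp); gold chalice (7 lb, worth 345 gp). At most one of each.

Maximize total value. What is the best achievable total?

2548

Ranking by ratio (value/lb): carved horn 77.29, platinum ring 67.00, jeweled dagger 66.30.
The ratio heuristic lands on obsidian blade + platinum ring + carved horn + jeweled dagger + amber amulet + gold chalice (2478) but leaves 2 lb idle.
Replace platinum ring and gold chalice with ornate helm: the trade gains 70 net, giving 2548 at 42 lb.
Runner-up ornate helm + carved horn + jeweled dagger + amber amulet tops out at 2513.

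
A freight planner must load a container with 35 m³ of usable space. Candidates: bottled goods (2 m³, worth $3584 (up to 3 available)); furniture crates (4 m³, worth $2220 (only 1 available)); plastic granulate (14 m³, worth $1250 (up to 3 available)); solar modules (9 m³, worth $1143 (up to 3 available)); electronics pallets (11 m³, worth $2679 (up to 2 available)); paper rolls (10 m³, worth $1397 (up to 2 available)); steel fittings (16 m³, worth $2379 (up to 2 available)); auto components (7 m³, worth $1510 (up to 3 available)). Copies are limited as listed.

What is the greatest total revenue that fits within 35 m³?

18671

By revenue per m³: bottled goods 1792.00, furniture crates 555.00, electronics pallets 243.55, auto components 215.71 lead.
A density-first pass picks 3×bottled goods + furniture crates + 2×electronics pallets — 18330 at 32 m³.
Dropping electronics pallets frees 11 m³; slotting in 2×auto components (14 m³) lifts the total to 18671 at 35 m³.
No other feasible combination exceeds 18671.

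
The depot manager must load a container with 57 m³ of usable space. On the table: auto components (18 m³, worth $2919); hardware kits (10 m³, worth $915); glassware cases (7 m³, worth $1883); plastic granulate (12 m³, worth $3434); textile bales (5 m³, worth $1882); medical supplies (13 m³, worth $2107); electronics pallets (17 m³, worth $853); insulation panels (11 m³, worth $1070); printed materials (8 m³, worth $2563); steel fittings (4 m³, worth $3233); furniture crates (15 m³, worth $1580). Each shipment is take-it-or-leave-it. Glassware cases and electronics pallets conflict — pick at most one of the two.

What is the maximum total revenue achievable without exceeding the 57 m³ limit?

Taking auto components + glassware cases + plastic granulate + textile bales + printed materials + steel fittings: 54 m³ used, 15914 in revenue.

15914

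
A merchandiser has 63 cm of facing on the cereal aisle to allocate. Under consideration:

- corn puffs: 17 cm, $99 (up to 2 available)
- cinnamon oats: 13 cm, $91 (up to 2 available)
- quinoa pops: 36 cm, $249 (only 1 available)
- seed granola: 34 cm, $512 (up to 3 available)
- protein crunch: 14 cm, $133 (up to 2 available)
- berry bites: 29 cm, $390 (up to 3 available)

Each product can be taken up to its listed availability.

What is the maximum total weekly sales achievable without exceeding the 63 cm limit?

902

The ratio ordering already packs tightly: seed granola + berry bites, 63 cm, 902.
Every other selection either busts 63 cm or exceeds an availability limit or fails to beat 902.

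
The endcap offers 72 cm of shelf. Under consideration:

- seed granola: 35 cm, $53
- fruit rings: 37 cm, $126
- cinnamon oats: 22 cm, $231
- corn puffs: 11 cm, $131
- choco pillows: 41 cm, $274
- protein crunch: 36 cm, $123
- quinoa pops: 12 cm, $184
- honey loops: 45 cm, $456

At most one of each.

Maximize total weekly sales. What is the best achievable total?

771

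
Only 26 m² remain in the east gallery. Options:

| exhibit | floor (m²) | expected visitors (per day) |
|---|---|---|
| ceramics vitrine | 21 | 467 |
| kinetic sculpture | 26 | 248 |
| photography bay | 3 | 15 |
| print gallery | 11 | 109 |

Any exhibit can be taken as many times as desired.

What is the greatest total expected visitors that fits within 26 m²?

482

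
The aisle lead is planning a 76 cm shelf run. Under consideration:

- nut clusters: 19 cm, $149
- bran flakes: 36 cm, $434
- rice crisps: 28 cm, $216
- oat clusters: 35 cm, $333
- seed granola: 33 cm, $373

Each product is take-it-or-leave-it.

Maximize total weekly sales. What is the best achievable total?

Density check — bran flakes 12.06, seed granola 11.30, oat clusters 9.51 are the best per cm.
Best packing: bran flakes + seed granola — 69 cm, 807 total.

807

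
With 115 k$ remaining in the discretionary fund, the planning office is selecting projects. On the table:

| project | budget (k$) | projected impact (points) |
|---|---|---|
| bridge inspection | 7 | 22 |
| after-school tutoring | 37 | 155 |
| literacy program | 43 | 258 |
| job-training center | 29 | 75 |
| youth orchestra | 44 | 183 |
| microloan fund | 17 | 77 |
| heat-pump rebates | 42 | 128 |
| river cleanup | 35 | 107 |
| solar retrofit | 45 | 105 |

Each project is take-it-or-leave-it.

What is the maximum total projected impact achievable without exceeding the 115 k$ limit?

Ranking by ratio (projected impact/k$): literacy program 6.00, microloan fund 4.53, after-school tutoring 4.19.
Taking the top-ratio projects first gives bridge inspection + after-school tutoring + literacy program + microloan fund for 512 (104 k$).
Replace after-school tutoring with youth orchestra: the trade gains 28 net, giving 540 at 111 k$.
An exhaustive check of the 512 subsets confirms 540.

540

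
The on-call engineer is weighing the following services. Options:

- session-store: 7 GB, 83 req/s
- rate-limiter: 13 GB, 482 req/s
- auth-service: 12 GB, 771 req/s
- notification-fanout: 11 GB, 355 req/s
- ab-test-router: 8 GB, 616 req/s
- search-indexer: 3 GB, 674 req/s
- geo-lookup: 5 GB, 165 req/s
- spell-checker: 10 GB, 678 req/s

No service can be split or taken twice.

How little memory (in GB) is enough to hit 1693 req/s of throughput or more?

Look for the lowest-memory combination reaching 1693.
Taking ab-test-router + search-indexer + spell-checker gives 1968 (≥ 1693) for 21 GB.
No combination under 21 GB hits 1693.

21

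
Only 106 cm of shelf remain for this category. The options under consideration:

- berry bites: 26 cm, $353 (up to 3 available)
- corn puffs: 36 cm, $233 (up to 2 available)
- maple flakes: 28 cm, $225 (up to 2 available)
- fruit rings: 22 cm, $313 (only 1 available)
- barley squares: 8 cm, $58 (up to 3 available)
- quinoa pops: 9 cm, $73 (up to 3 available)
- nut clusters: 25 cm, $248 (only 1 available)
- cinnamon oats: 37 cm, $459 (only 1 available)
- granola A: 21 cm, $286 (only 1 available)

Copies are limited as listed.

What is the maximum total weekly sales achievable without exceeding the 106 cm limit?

1411

By weekly sales per cm: fruit rings 14.23, granola A 13.62, berry bites 13.58, cinnamon oats 12.41 lead.
The ratio heuristic lands on 2×berry bites + fruit rings + quinoa pops + granola A (1378) but leaves 2 cm idle.
Replace berry bites and quinoa pops with cinnamon oats: the trade gains 33 net, giving 1411 at 106 cm.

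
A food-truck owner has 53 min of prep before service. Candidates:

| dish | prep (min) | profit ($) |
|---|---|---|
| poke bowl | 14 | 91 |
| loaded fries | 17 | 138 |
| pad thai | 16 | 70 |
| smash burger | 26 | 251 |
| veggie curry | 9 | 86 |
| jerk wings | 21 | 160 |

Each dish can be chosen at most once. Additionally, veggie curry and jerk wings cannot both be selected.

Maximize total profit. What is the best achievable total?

By profit per min: smash burger 9.65, veggie curry 9.56, loaded fries 8.12 lead.
Loaded fries + smash burger + veggie curry uses 52 of the 53 min and totals 475.
No other feasible combination exceeds 475.

475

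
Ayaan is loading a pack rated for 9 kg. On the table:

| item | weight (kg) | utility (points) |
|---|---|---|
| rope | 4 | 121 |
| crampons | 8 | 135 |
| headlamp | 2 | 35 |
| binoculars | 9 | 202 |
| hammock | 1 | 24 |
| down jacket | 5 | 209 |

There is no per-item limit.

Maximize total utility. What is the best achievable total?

Taking rope + down jacket: 9 kg used, 330 in utility.
That's the maximum — no swap from here does better than 330.

330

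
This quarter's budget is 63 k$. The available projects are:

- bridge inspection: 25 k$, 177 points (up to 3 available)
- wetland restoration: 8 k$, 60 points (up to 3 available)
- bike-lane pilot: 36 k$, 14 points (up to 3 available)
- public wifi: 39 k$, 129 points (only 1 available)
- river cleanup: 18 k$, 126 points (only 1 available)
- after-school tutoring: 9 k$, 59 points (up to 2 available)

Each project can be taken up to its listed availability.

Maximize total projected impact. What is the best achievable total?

Density check — wetland restoration 7.50, bridge inspection 7.08, river cleanup 7.00, after-school tutoring 6.56 are the best per k$.
Taking the top-ratio projects first gives bridge inspection + 3×wetland restoration + after-school tutoring for 416 (58 k$).
Replace bridge inspection with river cleanup + after-school tutoring: the trade gains 8 net, giving 424 at 60 k$.

424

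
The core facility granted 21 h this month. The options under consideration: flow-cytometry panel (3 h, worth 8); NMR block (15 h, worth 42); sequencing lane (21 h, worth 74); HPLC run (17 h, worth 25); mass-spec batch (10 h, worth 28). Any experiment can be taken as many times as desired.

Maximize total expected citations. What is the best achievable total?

Ranking by ratio (expected citations/h): sequencing lane 3.52, NMR block 2.80, mass-spec batch 2.80, flow-cytometry panel 2.67.
Best packing: sequencing lane — 21 h, 74 total.
Every other selection either busts 21 h or fails to beat 74.

74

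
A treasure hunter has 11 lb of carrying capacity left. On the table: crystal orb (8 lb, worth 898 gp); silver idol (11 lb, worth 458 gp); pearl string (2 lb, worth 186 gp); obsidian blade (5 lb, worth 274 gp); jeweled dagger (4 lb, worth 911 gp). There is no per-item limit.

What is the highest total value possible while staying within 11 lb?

2008

Density check — jeweled dagger 227.75, crystal orb 112.25, pearl string 93.00 are the best per lb.
Pearl string + 2×jeweled dagger uses 10 of the 11 lb and totals 2008.
Nothing else within 11 lb beats 2008.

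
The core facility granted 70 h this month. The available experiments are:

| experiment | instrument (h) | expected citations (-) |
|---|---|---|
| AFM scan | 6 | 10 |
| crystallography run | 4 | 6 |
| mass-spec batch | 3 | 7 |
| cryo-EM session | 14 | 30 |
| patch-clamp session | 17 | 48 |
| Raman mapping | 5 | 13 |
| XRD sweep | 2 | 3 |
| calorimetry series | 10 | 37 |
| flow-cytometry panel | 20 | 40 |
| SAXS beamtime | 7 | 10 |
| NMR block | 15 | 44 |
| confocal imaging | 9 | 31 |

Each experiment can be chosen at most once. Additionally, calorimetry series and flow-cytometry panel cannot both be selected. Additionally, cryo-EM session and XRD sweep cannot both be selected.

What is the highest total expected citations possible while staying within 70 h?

203

Density check — calorimetry series 3.70, confocal imaging 3.44, NMR block 2.93 are the best per h.
Filling by ratio: AFM scan + crystallography run + mass-spec batch + patch-clamp session + Raman mapping + calorimetry series + NMR block + confocal imaging for 196, with 1 h left unused.
Dropping AFM scan and crystallography run and mass-spec batch frees 13 h; slotting in cryo-EM session (14 h) lifts the total to 203 at 70 h.
Every other selection either busts 70 h or breaks a pairing rule or fails to beat 203.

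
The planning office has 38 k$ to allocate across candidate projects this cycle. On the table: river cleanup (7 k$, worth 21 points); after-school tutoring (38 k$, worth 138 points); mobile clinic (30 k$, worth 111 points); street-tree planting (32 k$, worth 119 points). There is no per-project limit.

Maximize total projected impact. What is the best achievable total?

138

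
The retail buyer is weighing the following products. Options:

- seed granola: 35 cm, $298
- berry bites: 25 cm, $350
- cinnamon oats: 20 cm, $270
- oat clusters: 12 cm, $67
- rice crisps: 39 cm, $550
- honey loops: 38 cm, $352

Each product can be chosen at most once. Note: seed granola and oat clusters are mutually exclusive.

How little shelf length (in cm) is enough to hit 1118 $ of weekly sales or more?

Minimise cm subject to total weekly sales ≥ 1118.
berry bites + cinnamon oats + rice crisps: 1170 weekly sales at 84 cm.
Below 84 cm the best achievable stays under 1118.

84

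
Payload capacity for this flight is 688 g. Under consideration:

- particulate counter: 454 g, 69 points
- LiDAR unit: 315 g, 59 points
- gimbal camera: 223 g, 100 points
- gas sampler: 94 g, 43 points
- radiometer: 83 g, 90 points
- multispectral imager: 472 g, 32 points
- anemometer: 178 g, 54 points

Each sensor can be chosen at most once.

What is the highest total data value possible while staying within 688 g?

Taking gimbal camera + gas sampler + radiometer + anemometer: 578 g used, 287 in data value.

287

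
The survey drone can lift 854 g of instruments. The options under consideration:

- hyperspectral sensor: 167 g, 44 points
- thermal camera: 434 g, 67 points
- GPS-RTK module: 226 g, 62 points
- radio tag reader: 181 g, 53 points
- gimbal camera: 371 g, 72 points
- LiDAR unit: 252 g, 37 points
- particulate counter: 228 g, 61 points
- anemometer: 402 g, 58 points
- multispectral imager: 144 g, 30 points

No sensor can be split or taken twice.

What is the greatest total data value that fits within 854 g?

220

Best packing: hyperspectral sensor + GPS-RTK module + radio tag reader + particulate counter — 802 g, 220 total.
An exhaustive check of the 512 subsets confirms 220.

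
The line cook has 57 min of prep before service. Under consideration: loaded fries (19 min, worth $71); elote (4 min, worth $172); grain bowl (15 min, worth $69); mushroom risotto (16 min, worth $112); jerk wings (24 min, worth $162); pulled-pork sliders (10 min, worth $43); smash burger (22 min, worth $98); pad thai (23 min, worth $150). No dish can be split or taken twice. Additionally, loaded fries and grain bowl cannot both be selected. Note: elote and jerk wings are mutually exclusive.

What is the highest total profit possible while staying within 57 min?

Taking elote + mushroom risotto + pulled-pork sliders + pad thai: 53 min used, 477 in profit.
Next best is elote + grain bowl + mushroom risotto + smash burger at 451 (57 min) — short by 26.

477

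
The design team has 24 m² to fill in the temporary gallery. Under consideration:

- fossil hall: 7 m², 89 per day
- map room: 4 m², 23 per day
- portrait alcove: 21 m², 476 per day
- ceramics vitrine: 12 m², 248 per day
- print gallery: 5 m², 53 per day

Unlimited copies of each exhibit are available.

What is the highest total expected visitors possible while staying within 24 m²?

Filling by ratio: portrait alcove for 476, with 3 m² left unused.
The 21 m² tied up in portrait alcove is better spent on 2×ceramics vitrine — total rises to 496 (24 m²).
No other feasible combination exceeds 496.

496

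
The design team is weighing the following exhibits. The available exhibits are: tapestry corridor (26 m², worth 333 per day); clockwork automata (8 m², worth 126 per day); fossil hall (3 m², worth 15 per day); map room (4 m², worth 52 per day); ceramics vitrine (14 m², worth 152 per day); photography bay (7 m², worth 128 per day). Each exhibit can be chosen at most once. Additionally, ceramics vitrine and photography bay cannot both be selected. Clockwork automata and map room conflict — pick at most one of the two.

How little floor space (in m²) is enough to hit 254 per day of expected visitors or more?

Minimise m² subject to total expected visitors ≥ 254.
clockwork automata + photography bay: 254 expected visitors at 15 m².
Any bundle with less than 15 m² falls short of 254.

15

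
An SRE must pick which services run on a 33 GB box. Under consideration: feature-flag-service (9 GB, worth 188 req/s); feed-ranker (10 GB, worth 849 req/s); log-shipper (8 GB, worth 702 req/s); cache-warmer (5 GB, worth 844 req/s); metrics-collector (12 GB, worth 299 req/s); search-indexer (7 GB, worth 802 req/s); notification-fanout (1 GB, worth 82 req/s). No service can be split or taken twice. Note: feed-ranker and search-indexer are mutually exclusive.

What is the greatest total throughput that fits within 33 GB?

Best packing: log-shipper + cache-warmer + metrics-collector + search-indexer + notification-fanout — 33 GB, 2729 total.

2729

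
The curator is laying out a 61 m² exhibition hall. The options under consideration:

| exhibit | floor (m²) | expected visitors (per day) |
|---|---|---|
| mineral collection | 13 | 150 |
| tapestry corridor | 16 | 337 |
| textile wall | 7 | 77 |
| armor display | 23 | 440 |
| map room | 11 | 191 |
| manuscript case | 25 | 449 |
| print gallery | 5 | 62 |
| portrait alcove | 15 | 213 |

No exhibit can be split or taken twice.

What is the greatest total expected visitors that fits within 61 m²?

A density-first pass picks tapestry corridor + armor display + map room + print gallery — 1030 at 55 m².
Replace tapestry corridor and print gallery with manuscript case: the trade gains 50 net, giving 1080 at 59 m².

1080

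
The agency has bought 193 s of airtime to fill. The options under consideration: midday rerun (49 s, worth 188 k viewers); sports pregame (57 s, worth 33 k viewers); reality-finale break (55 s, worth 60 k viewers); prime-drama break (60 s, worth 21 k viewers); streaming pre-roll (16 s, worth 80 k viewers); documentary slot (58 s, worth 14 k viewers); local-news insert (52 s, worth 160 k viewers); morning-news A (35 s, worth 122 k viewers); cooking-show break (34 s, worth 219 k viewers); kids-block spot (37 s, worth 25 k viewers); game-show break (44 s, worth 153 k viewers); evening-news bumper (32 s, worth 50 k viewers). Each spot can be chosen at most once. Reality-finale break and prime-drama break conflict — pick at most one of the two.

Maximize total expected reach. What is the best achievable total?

769

Ranking by ratio (expected reach/s): cooking-show break 6.44, streaming pre-roll 5.00, midday rerun 3.84.
Greedy by ratio would take midday rerun + streaming pre-roll + morning-news A + cooking-show break + game-show break: 178 s used, total 762.
The 44 s tied up in game-show break is better spent on local-news insert — total rises to 769 (186 s).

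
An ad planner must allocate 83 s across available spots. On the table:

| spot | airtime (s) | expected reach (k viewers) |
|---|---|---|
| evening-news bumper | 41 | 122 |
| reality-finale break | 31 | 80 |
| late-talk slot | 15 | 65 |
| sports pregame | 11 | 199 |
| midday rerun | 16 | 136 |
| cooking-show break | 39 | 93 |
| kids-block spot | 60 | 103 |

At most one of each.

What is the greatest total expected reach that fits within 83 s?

522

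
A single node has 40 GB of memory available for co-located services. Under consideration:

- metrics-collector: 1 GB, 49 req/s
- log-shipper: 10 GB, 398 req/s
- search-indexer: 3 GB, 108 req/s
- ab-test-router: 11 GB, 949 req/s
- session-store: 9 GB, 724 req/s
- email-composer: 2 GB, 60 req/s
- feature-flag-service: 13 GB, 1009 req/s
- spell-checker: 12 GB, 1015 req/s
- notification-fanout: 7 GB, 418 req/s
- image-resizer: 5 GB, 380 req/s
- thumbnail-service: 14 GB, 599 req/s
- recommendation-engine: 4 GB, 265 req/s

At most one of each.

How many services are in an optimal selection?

4

Optimal total is 3238.
One optimal bundle: ab-test-router + feature-flag-service + spell-checker + recommendation-engine (40 GB).
Any selection reaching 3238 contains exactly 4 services.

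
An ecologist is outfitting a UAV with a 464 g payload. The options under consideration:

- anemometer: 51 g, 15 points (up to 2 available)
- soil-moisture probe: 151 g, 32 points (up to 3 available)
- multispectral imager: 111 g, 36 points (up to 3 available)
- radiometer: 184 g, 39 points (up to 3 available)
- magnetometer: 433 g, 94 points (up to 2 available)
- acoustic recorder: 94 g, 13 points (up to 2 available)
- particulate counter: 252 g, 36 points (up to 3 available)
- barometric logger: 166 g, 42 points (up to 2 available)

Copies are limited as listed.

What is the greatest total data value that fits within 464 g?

138

By data value per g: multispectral imager 0.32, anemometer 0.29, barometric logger 0.25 lead.
The ratio ordering already packs tightly: 2×anemometer + 3×multispectral imager, 435 g, 138.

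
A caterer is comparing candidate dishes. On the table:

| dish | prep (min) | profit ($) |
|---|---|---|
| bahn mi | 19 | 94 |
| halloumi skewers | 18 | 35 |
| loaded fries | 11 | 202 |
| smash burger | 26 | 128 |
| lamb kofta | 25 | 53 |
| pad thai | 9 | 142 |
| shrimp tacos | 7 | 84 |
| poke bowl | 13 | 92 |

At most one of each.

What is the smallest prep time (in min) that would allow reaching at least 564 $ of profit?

59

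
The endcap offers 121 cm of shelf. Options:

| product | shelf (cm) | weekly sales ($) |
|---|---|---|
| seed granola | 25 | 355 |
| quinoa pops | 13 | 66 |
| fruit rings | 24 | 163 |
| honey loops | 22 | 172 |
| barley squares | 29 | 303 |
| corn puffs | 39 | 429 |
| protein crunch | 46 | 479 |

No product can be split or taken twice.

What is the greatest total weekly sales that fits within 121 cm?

1263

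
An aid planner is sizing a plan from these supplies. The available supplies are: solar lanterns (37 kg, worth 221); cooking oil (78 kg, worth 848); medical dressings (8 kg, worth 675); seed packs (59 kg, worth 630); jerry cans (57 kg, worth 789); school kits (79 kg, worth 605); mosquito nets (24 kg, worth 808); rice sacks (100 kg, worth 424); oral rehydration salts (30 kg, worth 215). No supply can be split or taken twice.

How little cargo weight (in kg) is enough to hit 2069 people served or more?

Minimise kg subject to total people served ≥ 2069.
Taking medical dressings + jerry cans + mosquito nets gives 2272 (≥ 2069) for 89 kg.
Below 89 kg the best achievable stays under 2069.

89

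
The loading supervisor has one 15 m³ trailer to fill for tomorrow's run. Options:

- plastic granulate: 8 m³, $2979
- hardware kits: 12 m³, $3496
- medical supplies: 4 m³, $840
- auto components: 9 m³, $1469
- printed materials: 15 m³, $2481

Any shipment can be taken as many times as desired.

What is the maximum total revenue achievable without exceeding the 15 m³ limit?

Best packing: plastic granulate + medical supplies — 12 m³, 3819 total.

3819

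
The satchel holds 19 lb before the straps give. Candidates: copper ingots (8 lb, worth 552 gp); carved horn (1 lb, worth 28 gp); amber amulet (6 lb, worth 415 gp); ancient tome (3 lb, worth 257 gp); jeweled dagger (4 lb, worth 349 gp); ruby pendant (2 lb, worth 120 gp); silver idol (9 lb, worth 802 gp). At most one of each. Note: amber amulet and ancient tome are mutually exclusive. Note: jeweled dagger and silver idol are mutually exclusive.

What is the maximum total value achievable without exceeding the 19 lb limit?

1474

Best packing: copper ingots + ruby pendant + silver idol — 19 lb, 1474 total.
Runner-up copper ingots + carved horn + silver idol tops out at 1382.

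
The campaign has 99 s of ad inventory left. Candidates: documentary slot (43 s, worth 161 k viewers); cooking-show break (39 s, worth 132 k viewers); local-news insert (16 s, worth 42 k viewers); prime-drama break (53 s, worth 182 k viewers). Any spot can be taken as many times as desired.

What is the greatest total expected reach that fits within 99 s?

Greedy by ratio would take 2×documentary slot: 86 s used, total 322.
Replace documentary slot with prime-drama break: the trade gains 21 net, giving 343 at 96 s.

343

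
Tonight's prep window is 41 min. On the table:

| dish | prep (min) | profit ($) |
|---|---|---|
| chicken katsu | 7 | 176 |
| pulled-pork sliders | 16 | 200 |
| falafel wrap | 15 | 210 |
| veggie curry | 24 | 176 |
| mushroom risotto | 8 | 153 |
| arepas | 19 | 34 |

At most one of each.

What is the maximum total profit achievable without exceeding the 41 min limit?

586

Greedy by ratio would take chicken katsu + falafel wrap + mushroom risotto: 30 min used, total 539.
Dropping mushroom risotto frees 8 min; slotting in pulled-pork sliders (16 min) lifts the total to 586 at 38 min.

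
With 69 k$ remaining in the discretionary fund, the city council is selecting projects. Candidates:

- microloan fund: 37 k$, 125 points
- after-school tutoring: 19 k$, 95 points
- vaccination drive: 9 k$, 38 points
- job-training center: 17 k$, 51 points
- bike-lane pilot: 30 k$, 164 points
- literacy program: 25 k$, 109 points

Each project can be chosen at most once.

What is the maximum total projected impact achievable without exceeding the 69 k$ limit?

311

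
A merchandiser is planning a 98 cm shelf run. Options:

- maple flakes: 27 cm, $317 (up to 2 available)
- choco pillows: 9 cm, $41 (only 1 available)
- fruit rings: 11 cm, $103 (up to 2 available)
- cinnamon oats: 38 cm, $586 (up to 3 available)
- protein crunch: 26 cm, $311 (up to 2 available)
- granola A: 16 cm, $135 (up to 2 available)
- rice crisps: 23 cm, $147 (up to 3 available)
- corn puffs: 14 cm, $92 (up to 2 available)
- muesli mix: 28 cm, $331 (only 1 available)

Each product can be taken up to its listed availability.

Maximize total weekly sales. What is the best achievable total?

1378

Ranking by ratio (weekly sales/cm): cinnamon oats 15.42, protein crunch 11.96, muesli mix 11.82.
Taking 2×fruit rings + 2×cinnamon oats: 98 cm used, 1378 in weekly sales.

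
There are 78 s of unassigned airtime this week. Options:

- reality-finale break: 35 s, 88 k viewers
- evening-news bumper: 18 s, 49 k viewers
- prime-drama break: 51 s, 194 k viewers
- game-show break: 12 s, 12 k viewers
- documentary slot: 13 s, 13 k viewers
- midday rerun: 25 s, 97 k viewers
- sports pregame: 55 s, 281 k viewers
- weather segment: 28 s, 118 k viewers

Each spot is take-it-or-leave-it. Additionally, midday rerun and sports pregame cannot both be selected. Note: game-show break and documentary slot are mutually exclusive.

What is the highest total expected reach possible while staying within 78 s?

Ranking by ratio (expected reach/s): sports pregame 5.11, weather segment 4.21, midday rerun 3.88, prime-drama break 3.80.
Evening-news bumper + sports pregame uses 73 of the 78 s and totals 330.

330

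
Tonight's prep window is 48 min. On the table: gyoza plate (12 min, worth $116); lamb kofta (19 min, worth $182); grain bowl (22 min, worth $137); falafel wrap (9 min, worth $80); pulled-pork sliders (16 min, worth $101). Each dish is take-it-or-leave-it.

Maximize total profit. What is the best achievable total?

399

Density check — gyoza plate 9.67, lamb kofta 9.58, falafel wrap 8.89, pulled-pork sliders 6.31 are the best per min.
A density-first pass picks gyoza plate + lamb kofta + falafel wrap — 378 at 40 min.
Dropping falafel wrap frees 9 min; slotting in pulled-pork sliders (16 min) lifts the total to 399 at 47 min.
Runner-up gyoza plate + lamb kofta + falafel wrap tops out at 378.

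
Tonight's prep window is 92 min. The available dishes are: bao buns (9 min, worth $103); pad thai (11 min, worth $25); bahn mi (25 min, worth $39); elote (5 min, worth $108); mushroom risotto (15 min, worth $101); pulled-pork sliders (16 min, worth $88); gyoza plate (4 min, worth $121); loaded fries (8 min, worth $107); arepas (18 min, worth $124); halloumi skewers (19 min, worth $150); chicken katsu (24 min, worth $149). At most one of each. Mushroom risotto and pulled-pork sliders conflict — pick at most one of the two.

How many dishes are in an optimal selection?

The maximum profit within 92 min is 862.
bao buns + elote + gyoza plate + loaded fries + arepas + halloumi skewers + chicken katsu hits 862 at 87 min.
Any selection reaching 862 contains exactly 7 dishes.

7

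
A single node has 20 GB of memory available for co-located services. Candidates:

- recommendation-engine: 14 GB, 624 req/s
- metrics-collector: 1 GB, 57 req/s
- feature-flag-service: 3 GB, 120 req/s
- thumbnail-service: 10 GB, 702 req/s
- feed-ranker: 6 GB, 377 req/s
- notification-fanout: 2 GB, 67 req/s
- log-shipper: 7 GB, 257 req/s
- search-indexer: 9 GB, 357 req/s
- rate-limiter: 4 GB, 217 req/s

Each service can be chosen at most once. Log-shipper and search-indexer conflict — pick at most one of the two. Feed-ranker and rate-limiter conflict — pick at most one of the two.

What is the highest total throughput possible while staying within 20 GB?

Metrics-collector + feature-flag-service + thumbnail-service + feed-ranker uses 20 of the 20 GB and totals 1256.
Every other selection either busts 20 GB or breaks a pairing rule or fails to beat 1256.

1256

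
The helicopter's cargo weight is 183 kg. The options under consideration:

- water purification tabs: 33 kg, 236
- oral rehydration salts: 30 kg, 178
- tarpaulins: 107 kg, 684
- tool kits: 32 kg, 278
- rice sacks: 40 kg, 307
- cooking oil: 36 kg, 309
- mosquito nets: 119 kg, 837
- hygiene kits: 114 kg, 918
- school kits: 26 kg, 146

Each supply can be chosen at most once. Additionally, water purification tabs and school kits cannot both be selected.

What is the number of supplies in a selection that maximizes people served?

The maximum people served within 183 kg is 1505.
One optimal bundle: tool kits + cooking oil + hygiene kits (182 kg).
All optima have 3 supplies.

3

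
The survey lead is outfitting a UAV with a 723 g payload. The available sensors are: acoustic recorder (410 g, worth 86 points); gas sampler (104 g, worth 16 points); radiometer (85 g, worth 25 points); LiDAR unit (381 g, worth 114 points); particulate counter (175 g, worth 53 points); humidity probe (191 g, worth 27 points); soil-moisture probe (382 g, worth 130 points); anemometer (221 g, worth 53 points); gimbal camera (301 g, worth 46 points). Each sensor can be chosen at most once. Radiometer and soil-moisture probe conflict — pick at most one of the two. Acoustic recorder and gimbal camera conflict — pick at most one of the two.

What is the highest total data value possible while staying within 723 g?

199

Density check — soil-moisture probe 0.34, particulate counter 0.30, LiDAR unit 0.30 are the best per g.
Best packing: gas sampler + particulate counter + soil-moisture probe — 661 g, 199 total.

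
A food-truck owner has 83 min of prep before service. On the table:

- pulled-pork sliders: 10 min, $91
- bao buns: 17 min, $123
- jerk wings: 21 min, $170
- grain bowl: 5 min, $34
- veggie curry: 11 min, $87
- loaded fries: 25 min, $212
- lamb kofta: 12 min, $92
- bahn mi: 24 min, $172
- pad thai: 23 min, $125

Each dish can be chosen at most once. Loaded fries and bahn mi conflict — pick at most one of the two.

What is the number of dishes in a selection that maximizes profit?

The maximum profit within 83 min is 652.
For example pulled-pork sliders + jerk wings + veggie curry + loaded fries + lamb kofta achieves it, using 79 min.
All optima have 5 dishes.

5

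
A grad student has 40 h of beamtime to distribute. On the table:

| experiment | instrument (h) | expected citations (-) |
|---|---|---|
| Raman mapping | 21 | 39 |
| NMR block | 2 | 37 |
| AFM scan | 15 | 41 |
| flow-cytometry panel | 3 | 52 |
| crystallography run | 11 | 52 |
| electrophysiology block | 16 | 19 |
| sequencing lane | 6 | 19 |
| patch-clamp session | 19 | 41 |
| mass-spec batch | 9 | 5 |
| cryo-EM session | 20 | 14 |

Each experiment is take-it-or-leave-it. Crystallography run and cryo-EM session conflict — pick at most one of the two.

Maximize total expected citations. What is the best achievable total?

Density check — NMR block 18.50, flow-cytometry panel 17.33, crystallography run 4.73, sequencing lane 3.17 are the best per h.
Taking NMR block + AFM scan + flow-cytometry panel + crystallography run + sequencing lane: 37 h used, 201 in expected citations.
Every other selection either busts 40 h or breaks a pairing rule or fails to beat 201.

201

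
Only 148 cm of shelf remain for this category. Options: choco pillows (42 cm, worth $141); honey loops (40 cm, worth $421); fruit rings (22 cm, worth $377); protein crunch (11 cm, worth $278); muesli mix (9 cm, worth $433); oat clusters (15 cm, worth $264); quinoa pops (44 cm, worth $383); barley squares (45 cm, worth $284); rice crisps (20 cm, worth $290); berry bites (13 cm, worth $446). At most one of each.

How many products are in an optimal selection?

7

The maximum weekly sales within 148 cm is 2509.
For example honey loops + fruit rings + protein crunch + muesli mix + oat clusters + rice crisps + berry bites achieves it, using 130 cm.
All optima have 7 products.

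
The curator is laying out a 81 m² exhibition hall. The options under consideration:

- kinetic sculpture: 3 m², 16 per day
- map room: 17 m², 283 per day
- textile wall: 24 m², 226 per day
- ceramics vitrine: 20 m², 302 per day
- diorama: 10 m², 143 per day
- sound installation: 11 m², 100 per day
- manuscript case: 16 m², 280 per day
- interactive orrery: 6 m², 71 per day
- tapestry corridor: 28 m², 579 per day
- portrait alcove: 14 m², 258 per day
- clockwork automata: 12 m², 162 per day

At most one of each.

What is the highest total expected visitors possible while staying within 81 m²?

The ratio ordering already packs tightly: map room + manuscript case + interactive orrery + tapestry corridor + portrait alcove, 81 m², 1471.
Nothing else within 81 m² beats 1471.

1471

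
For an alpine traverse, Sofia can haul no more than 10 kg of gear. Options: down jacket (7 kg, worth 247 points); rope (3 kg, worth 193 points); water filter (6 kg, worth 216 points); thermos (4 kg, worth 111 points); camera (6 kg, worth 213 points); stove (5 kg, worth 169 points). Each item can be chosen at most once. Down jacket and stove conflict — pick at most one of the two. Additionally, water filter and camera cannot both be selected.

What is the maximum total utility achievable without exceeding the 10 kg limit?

440

A density-first pass picks rope + water filter — 409 at 9 kg.
The 6 kg tied up in water filter is better spent on down jacket — total rises to 440 (10 kg).
Runner-up rope + water filter tops out at 409.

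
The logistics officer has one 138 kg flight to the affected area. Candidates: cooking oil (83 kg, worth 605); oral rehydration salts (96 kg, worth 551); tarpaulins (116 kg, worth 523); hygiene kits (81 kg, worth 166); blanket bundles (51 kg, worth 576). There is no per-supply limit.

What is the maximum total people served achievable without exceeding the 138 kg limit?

Taking the top-ratio supplies first gives 2×blanket bundles for 1152 (102 kg).
Dropping blanket bundles frees 51 kg; slotting in cooking oil (83 kg) lifts the total to 1181 at 134 kg.

1181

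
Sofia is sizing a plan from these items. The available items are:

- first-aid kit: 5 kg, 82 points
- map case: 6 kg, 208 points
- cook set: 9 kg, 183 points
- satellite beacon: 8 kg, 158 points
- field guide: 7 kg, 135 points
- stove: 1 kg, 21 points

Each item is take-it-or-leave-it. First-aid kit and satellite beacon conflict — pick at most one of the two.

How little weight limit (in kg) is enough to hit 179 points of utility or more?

6

Minimise kg subject to total utility ≥ 179.
Taking map case gives 208 (≥ 179) for 6 kg.
Below 6 kg the best achievable stays under 179.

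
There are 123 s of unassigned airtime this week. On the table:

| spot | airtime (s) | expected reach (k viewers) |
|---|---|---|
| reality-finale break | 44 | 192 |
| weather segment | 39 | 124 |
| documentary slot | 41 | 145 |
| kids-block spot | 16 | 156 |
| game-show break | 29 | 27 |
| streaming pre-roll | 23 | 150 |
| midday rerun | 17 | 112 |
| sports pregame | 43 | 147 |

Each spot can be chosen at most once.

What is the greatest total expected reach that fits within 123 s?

The ratio heuristic lands on reality-finale break + kids-block spot + streaming pre-roll + midday rerun (610) but leaves 23 s idle.
Replace midday rerun with weather segment: the trade gains 12 net, giving 622 at 122 s.
Next best is reality-finale break + kids-block spot + streaming pre-roll + midday rerun at 610 (100 s) — short by 12.

622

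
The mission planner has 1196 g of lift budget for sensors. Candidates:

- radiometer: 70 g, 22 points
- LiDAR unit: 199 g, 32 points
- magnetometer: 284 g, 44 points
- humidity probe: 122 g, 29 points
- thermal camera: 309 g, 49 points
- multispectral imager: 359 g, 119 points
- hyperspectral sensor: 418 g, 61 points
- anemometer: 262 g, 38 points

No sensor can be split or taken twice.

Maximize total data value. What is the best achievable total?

263

Filling by ratio: radiometer + LiDAR unit + humidity probe + thermal camera + multispectral imager for 251, with 137 g left unused.
Replace LiDAR unit with magnetometer: the trade gains 12 net, giving 263 at 1144 g.
Radiometer + LiDAR unit + humidity probe + multispectral imager + hyperspectral sensor (1168 g) also reaches 263 — a tie, but nothing goes higher.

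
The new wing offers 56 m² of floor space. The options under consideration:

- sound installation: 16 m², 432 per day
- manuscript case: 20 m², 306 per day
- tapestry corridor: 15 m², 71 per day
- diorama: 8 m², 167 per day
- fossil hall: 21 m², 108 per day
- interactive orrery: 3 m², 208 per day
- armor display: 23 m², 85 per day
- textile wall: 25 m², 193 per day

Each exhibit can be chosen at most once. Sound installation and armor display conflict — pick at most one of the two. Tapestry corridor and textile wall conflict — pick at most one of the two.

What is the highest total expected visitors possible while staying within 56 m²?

Taking sound installation + manuscript case + diorama + interactive orrery: 47 m² used, 1113 in expected visitors.
Runner-up sound installation + manuscript case + tapestry corridor + interactive orrery tops out at 1017.

1113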